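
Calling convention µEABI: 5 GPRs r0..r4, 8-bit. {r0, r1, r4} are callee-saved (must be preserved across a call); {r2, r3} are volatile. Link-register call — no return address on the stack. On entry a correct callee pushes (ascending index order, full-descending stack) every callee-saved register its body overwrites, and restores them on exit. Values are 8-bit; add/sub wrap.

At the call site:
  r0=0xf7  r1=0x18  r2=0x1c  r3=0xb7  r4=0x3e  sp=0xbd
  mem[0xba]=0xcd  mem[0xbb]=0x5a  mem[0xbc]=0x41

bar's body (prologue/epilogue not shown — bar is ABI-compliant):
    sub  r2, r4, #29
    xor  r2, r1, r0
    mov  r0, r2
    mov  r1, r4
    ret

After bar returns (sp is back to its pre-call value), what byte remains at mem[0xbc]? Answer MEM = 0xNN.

prologue: push r0 → mem[0xbc]=0xf7, sp=0xbc
prologue: push r1 → mem[0xbb]=0x18, sp=0xbb
body[0] sub  r2, r4, #29 → r2=0x21
body[1] xor  r2, r1, r0 → r2=0xef
body[2] mov  r0, r2 → r0=0xef
body[3] mov  r1, r4 → r1=0x3e
epilogue: pop r1=0x18, sp=0xbc
epilogue: pop r0=0xf7, sp=0xbd
prologue pushed ['r0', 'r1'] at ['0xbc', '0xbb']

MEM = 0xf7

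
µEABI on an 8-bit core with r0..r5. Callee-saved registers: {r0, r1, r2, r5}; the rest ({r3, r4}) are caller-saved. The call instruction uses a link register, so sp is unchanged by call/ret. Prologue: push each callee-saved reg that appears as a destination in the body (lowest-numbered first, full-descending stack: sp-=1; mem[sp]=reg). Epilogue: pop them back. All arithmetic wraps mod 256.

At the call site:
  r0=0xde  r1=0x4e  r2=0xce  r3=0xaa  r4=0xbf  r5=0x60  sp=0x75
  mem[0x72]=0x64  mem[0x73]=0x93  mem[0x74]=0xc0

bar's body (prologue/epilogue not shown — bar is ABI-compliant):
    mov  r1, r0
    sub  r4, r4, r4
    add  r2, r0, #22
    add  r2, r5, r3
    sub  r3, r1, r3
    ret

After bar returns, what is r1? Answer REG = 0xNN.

prologue: push r1 -> mem[0x74]=0x4e, sp=0x74
prologue: push r2 -> mem[0x73]=0xce, sp=0x73
body[0] mov  r1, r0 -> r1=0xde
body[1] sub  r4, r4, r4 -> r4=0x00
body[2] add  r2, r0, #22 -> r2=0xf4
body[3] add  r2, r5, r3 -> r2=0x0a
body[4] sub  r3, r1, r3 -> r3=0x34
epilogue: pop r2=0xce, sp=0x74
epilogue: pop r1=0x4e, sp=0x75
r1 is callee-saved -> restored

REG = 0x4e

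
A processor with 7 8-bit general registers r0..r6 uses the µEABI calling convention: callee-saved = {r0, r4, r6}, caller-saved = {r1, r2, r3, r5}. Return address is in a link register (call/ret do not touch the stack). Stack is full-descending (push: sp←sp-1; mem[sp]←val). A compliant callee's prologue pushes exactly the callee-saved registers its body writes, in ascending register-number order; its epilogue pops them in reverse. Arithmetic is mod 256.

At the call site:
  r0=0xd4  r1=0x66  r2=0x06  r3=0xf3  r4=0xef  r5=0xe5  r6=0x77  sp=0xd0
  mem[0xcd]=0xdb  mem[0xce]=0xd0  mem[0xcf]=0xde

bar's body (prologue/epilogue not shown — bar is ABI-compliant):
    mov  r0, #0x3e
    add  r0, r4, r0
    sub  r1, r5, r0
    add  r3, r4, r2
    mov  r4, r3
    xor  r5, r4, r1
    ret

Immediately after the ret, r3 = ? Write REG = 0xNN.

REG = 0xf5

prologue: push r0 -> mem[0xcf]=0xd4, sp=0xcf
prologue: push r4 -> mem[0xce]=0xef, sp=0xce
body[0] mov  r0, #0x3e -> r0=0x3e
body[1] add  r0, r4, r0 -> r0=0x2d
body[2] sub  r1, r5, r0 -> r1=0xb8
body[3] add  r3, r4, r2 -> r3=0xf5
body[4] mov  r4, r3 -> r4=0xf5
body[5] xor  r5, r4, r1 -> r5=0x4d
epilogue: pop r4=0xef, sp=0xcf
epilogue: pop r0=0xd4, sp=0xd0
r3 is caller-saved -> body value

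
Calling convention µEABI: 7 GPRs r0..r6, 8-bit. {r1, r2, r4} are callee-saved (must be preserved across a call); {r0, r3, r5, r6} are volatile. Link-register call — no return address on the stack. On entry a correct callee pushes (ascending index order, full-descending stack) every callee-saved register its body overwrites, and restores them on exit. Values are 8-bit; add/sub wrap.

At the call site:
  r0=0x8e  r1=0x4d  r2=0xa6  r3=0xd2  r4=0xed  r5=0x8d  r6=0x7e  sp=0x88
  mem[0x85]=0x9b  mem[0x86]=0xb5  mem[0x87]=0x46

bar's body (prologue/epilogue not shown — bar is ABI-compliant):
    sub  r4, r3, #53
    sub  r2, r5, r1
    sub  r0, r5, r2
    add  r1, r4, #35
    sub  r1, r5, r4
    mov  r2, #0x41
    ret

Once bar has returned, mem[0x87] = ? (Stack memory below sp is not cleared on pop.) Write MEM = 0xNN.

MEM = 0x4d

prologue: push r1 → mem[0x87]=0x4d, sp=0x87
prologue: push r2 → mem[0x86]=0xa6, sp=0x86
prologue: push r4 → mem[0x85]=0xed, sp=0x85
body[0] sub  r4, r3, #53 → r4=0x9d
body[1] sub  r2, r5, r1 → r2=0x40
body[2] sub  r0, r5, r2 → r0=0x4d
body[3] add  r1, r4, #35 → r1=0xc0
body[4] sub  r1, r5, r4 → r1=0xf0
body[5] mov  r2, #0x41 → r2=0x41
epilogue: pop r4=0xed, sp=0x86
epilogue: pop r2=0xa6, sp=0x87
epilogue: pop r1=0x4d, sp=0x88
prologue pushed ['r1', 'r2', 'r4'] at ['0x87', '0x86', '0x85']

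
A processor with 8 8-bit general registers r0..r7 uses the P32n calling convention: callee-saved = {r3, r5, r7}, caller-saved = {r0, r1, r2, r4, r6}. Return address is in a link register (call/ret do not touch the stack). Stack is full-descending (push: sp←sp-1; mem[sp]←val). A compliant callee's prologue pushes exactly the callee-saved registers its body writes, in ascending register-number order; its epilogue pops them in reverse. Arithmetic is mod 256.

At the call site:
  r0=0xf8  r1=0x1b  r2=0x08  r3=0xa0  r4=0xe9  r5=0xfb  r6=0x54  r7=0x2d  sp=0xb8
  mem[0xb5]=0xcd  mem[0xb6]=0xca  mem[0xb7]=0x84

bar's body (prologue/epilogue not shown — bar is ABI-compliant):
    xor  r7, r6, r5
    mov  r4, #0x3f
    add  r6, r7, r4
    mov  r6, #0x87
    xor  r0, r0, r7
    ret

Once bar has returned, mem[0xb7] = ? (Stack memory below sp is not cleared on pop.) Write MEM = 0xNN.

prologue: push r7 → mem[0xb7]=0x2d, sp=0xb7
body[0] xor  r7, r6, r5 → r7=0xaf
body[1] mov  r4, #0x3f → r4=0x3f
body[2] add  r6, r7, r4 → r6=0xee
body[3] mov  r6, #0x87 → r6=0x87
body[4] xor  r0, r0, r7 → r0=0x57
epilogue: pop r7=0x2d, sp=0xb8
prologue pushed ['r7'] at ['0xb7']

MEM = 0x2d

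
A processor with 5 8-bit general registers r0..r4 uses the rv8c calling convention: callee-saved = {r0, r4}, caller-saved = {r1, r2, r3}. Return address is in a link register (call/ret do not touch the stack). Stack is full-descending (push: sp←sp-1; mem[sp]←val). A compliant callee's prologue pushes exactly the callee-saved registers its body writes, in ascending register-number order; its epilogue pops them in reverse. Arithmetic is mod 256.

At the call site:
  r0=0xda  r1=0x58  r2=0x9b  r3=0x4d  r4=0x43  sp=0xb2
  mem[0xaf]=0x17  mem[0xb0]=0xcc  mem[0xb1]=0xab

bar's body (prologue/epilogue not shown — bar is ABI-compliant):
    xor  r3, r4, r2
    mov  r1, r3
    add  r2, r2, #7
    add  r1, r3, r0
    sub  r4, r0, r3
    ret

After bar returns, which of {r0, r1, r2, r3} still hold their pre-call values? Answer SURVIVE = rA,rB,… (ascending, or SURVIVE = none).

prologue: push r4 -> mem[0xb1]=0x43, sp=0xb1
body[0] xor  r3, r4, r2 -> r3=0xd8
body[1] mov  r1, r3 -> r1=0xd8
body[2] add  r2, r2, #7 -> r2=0xa2
body[3] add  r1, r3, r0 -> r1=0xb2
body[4] sub  r4, r0, r3 -> r4=0x02
epilogue: pop r4=0x43, sp=0xb2
r0: callee-saved, written=False
r1: caller-saved, written=True
r2: caller-saved, written=True
r3: caller-saved, written=True

SURVIVE = r0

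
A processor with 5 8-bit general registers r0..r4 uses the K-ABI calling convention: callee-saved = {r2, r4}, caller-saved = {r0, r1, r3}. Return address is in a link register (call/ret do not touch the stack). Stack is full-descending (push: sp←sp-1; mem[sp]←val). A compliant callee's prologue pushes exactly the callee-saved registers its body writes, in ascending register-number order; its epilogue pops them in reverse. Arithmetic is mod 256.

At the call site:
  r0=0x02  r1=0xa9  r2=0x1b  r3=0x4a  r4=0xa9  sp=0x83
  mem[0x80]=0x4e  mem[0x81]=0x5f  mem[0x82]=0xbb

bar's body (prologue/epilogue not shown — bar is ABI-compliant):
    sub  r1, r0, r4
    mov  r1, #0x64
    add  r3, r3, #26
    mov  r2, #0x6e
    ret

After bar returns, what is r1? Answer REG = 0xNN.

prologue: push r2 -> mem[0x82]=0x1b, sp=0x82
body[0] sub  r1, r0, r4 -> r1=0x59
body[1] mov  r1, #0x64 -> r1=0x64
body[2] add  r3, r3, #26 -> r3=0x64
body[3] mov  r2, #0x6e -> r2=0x6e
epilogue: pop r2=0x1b, sp=0x83
r1 is caller-saved -> body value

REG = 0x64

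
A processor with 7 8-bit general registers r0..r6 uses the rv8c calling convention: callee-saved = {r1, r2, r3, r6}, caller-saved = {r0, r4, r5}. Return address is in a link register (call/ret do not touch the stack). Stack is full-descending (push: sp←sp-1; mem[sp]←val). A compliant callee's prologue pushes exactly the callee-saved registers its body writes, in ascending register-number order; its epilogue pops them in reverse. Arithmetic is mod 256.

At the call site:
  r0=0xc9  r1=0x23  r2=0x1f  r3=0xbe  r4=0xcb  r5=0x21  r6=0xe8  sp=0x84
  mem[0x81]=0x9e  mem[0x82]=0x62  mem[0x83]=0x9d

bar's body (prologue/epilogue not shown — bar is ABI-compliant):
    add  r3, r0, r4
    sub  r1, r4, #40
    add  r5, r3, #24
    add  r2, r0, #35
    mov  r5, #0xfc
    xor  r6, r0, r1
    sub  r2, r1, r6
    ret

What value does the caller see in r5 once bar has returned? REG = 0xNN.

REG = 0xfc

prologue: push r1 → mem[0x83]=0x23, sp=0x83
prologue: push r2 → mem[0x82]=0x1f, sp=0x82
prologue: push r3 → mem[0x81]=0xbe, sp=0x81
prologue: push r6 → mem[0x80]=0xe8, sp=0x80
body[0] add  r3, r0, r4 → r3=0x94
body[1] sub  r1, r4, #40 → r1=0xa3
body[2] add  r5, r3, #24 → r5=0xac
body[3] add  r2, r0, #35 → r2=0xec
body[4] mov  r5, #0xfc → r5=0xfc
body[5] xor  r6, r0, r1 → r6=0x6a
body[6] sub  r2, r1, r6 → r2=0x39
epilogue: pop r6=0xe8, sp=0x81
epilogue: pop r3=0xbe, sp=0x82
epilogue: pop r2=0x1f, sp=0x83
epilogue: pop r1=0x23, sp=0x84
r5 is caller-saved → body value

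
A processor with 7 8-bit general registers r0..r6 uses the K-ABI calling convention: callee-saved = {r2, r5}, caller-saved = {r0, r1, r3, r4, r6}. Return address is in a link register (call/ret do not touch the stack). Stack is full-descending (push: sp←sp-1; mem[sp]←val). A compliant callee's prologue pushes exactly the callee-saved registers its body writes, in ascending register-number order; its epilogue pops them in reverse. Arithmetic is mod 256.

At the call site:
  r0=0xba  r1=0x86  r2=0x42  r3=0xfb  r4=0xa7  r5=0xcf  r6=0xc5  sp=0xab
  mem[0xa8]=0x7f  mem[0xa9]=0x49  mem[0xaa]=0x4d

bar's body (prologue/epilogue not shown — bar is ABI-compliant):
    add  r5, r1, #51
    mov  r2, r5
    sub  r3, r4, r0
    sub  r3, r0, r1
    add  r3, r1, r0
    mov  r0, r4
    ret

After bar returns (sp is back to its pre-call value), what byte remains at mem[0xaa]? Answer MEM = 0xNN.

MEM = 0x42

prologue: push r2 → mem[0xaa]=0x42, sp=0xaa
prologue: push r5 → mem[0xa9]=0xcf, sp=0xa9
body[0] add  r5, r1, #51 → r5=0xb9
body[1] mov  r2, r5 → r2=0xb9
body[2] sub  r3, r4, r0 → r3=0xed
body[3] sub  r3, r0, r1 → r3=0x34
body[4] add  r3, r1, r0 → r3=0x40
body[5] mov  r0, r4 → r0=0xa7
epilogue: pop r5=0xcf, sp=0xaa
epilogue: pop r2=0x42, sp=0xab
prologue pushed ['r2', 'r5'] at ['0xaa', '0xa9']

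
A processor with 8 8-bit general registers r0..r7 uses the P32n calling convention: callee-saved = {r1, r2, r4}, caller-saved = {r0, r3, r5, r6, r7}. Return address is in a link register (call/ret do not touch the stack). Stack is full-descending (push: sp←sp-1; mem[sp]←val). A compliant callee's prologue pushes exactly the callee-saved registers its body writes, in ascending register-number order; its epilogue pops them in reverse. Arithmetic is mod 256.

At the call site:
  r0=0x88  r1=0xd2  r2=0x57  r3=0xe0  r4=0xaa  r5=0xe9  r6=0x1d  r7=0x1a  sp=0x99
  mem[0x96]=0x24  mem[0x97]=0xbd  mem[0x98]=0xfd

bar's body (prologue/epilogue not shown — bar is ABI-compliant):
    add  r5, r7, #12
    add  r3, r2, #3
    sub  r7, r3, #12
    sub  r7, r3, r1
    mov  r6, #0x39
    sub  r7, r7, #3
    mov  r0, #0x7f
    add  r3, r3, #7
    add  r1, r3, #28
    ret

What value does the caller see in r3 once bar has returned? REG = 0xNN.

REG = 0x61

prologue: push r1 → mem[0x98]=0xd2, sp=0x98
body[0] add  r5, r7, #12 → r5=0x26
body[1] add  r3, r2, #3 → r3=0x5a
body[2] sub  r7, r3, #12 → r7=0x4e
body[3] sub  r7, r3, r1 → r7=0x88
body[4] mov  r6, #0x39 → r6=0x39
body[5] sub  r7, r7, #3 → r7=0x85
body[6] mov  r0, #0x7f → r0=0x7f
body[7] add  r3, r3, #7 → r3=0x61
body[8] add  r1, r3, #28 → r1=0x7d
epilogue: pop r1=0xd2, sp=0x99
r3 is caller-saved → body value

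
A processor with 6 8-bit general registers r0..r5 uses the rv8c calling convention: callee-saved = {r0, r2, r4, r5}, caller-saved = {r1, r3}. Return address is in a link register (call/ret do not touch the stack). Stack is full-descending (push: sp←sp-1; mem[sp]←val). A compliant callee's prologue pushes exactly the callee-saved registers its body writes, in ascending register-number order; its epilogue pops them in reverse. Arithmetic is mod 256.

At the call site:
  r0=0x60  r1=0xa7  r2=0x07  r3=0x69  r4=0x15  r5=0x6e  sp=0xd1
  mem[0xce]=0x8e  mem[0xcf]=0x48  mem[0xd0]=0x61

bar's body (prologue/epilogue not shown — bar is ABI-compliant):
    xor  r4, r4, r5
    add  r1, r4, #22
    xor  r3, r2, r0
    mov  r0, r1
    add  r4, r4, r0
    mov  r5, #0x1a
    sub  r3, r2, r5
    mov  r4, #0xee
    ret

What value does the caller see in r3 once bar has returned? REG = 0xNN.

REG = 0xed

prologue: push r0 -> mem[0xd0]=0x60, sp=0xd0
prologue: push r4 -> mem[0xcf]=0x15, sp=0xcf
prologue: push r5 -> mem[0xce]=0x6e, sp=0xce
body[0] xor  r4, r4, r5 -> r4=0x7b
body[1] add  r1, r4, #22 -> r1=0x91
body[2] xor  r3, r2, r0 -> r3=0x67
body[3] mov  r0, r1 -> r0=0x91
body[4] add  r4, r4, r0 -> r4=0x0c
body[5] mov  r5, #0x1a -> r5=0x1a
body[6] sub  r3, r2, r5 -> r3=0xed
body[7] mov  r4, #0xee -> r4=0xee
epilogue: pop r5=0x6e, sp=0xcf
epilogue: pop r4=0x15, sp=0xd0
epilogue: pop r0=0x60, sp=0xd1
r3 is caller-saved -> body value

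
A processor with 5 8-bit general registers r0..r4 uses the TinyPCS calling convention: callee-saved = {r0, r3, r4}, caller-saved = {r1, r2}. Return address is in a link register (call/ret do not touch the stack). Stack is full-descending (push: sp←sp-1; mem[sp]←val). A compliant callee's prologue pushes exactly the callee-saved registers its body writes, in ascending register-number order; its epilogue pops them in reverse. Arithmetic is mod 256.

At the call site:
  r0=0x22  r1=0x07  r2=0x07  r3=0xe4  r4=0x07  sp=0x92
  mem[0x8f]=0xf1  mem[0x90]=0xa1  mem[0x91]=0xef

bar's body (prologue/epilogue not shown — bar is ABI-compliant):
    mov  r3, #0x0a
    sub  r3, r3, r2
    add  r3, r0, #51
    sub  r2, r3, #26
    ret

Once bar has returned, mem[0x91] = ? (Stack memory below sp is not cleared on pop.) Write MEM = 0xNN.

MEM = 0xe4

prologue: push r3 → mem[0x91]=0xe4, sp=0x91
body[0] mov  r3, #0x0a → r3=0x0a
body[1] sub  r3, r3, r2 → r3=0x03
body[2] add  r3, r0, #51 → r3=0x55
body[3] sub  r2, r3, #26 → r2=0x3b
epilogue: pop r3=0xe4, sp=0x92
prologue pushed ['r3'] at ['0x91']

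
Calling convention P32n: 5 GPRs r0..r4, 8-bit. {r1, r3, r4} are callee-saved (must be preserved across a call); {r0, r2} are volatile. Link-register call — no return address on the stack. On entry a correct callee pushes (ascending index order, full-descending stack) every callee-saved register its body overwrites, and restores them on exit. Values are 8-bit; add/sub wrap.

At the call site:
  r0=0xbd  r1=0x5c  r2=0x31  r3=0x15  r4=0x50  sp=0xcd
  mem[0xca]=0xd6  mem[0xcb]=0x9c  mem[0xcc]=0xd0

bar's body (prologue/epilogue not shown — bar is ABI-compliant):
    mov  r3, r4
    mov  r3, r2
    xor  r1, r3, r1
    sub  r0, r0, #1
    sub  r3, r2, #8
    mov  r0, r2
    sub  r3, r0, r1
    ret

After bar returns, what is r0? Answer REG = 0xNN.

prologue: push r1 -> mem[0xcc]=0x5c, sp=0xcc
prologue: push r3 -> mem[0xcb]=0x15, sp=0xcb
body[0] mov  r3, r4 -> r3=0x50
body[1] mov  r3, r2 -> r3=0x31
body[2] xor  r1, r3, r1 -> r1=0x6d
body[3] sub  r0, r0, #1 -> r0=0xbc
body[4] sub  r3, r2, #8 -> r3=0x29
body[5] mov  r0, r2 -> r0=0x31
body[6] sub  r3, r0, r1 -> r3=0xc4
epilogue: pop r3=0x15, sp=0xcc
epilogue: pop r1=0x5c, sp=0xcd
r0 is caller-saved -> body value

REG = 0x31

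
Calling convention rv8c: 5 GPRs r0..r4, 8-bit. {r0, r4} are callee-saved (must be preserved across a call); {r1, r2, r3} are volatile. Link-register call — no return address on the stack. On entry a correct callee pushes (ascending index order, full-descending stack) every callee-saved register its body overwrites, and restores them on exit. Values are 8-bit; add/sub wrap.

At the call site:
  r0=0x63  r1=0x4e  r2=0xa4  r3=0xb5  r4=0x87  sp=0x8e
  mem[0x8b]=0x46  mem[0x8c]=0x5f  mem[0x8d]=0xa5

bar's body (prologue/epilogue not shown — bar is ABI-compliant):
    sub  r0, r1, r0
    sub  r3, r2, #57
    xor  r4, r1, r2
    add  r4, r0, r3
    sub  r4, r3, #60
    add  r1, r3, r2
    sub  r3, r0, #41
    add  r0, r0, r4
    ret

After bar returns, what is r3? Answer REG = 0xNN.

REG = 0xc2

prologue: push r0 → mem[0x8d]=0x63, sp=0x8d
prologue: push r4 → mem[0x8c]=0x87, sp=0x8c
body[0] sub  r0, r1, r0 → r0=0xeb
body[1] sub  r3, r2, #57 → r3=0x6b
body[2] xor  r4, r1, r2 → r4=0xea
body[3] add  r4, r0, r3 → r4=0x56
body[4] sub  r4, r3, #60 → r4=0x2f
body[5] add  r1, r3, r2 → r1=0x0f
body[6] sub  r3, r0, #41 → r3=0xc2
body[7] add  r0, r0, r4 → r0=0x1a
epilogue: pop r4=0x87, sp=0x8d
epilogue: pop r0=0x63, sp=0x8e
r3 is caller-saved → body value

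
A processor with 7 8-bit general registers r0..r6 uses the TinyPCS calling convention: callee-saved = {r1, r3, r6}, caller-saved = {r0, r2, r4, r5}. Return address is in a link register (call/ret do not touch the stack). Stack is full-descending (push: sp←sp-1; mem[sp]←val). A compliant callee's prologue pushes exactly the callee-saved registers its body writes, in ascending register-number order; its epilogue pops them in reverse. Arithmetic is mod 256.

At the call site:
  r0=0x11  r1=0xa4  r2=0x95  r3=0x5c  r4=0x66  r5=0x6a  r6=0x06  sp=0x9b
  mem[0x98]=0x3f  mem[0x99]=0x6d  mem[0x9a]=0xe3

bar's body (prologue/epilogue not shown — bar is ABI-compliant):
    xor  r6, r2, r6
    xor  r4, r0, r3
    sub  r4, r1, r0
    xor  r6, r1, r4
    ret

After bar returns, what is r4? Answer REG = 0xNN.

prologue: push r6 -> mem[0x9a]=0x06, sp=0x9a
body[0] xor  r6, r2, r6 -> r6=0x93
body[1] xor  r4, r0, r3 -> r4=0x4d
body[2] sub  r4, r1, r0 -> r4=0x93
body[3] xor  r6, r1, r4 -> r6=0x37
epilogue: pop r6=0x06, sp=0x9b
r4 is caller-saved -> body value

REG = 0x93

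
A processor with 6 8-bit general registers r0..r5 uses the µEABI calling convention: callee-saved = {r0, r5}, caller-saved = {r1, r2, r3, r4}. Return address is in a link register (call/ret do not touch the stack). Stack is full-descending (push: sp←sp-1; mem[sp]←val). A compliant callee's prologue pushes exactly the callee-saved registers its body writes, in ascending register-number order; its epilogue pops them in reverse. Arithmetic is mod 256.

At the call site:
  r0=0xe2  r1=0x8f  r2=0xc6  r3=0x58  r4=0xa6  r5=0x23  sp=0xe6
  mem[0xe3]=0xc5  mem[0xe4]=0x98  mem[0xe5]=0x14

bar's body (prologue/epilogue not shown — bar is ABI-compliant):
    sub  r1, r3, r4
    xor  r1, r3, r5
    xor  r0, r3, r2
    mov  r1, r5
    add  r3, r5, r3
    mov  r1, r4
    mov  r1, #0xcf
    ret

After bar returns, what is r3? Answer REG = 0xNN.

prologue: push r0 -> mem[0xe5]=0xe2, sp=0xe5
body[0] sub  r1, r3, r4 -> r1=0xb2
body[1] xor  r1, r3, r5 -> r1=0x7b
body[2] xor  r0, r3, r2 -> r0=0x9e
body[3] mov  r1, r5 -> r1=0x23
body[4] add  r3, r5, r3 -> r3=0x7b
body[5] mov  r1, r4 -> r1=0xa6
body[6] mov  r1, #0xcf -> r1=0xcf
epilogue: pop r0=0xe2, sp=0xe6
r3 is caller-saved -> body value

REG = 0x7b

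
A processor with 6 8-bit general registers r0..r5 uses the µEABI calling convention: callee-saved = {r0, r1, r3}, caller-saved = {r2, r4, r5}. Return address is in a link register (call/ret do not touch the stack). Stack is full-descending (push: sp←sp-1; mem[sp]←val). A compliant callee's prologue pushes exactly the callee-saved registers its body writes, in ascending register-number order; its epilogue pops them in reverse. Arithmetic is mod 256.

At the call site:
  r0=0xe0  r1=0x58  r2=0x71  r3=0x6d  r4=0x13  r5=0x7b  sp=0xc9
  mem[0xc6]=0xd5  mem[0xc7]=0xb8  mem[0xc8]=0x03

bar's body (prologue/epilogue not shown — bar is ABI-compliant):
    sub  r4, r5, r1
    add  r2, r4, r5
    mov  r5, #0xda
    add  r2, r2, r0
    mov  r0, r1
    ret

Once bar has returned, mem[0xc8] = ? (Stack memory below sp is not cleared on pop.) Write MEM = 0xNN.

MEM = 0xe0

prologue: push r0 -> mem[0xc8]=0xe0, sp=0xc8
body[0] sub  r4, r5, r1 -> r4=0x23
body[1] add  r2, r4, r5 -> r2=0x9e
body[2] mov  r5, #0xda -> r5=0xda
body[3] add  r2, r2, r0 -> r2=0x7e
body[4] mov  r0, r1 -> r0=0x58
epilogue: pop r0=0xe0, sp=0xc9
prologue pushed ['r0'] at ['0xc8']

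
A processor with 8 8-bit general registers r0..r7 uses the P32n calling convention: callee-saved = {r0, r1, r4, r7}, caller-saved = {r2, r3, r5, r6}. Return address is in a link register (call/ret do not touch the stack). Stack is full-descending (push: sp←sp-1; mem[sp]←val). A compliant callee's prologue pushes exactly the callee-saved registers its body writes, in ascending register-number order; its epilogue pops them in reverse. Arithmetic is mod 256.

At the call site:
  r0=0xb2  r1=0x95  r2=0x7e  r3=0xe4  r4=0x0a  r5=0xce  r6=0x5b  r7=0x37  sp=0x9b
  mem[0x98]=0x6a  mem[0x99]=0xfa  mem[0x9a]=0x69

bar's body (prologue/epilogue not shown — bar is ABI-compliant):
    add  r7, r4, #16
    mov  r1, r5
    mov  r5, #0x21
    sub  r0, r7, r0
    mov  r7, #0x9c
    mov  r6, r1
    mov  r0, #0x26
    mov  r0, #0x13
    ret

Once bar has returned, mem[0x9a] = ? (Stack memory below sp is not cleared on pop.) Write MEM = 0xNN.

prologue: push r0 -> mem[0x9a]=0xb2, sp=0x9a
prologue: push r1 -> mem[0x99]=0x95, sp=0x99
prologue: push r7 -> mem[0x98]=0x37, sp=0x98
body[0] add  r7, r4, #16 -> r7=0x1a
body[1] mov  r1, r5 -> r1=0xce
body[2] mov  r5, #0x21 -> r5=0x21
body[3] sub  r0, r7, r0 -> r0=0x68
body[4] mov  r7, #0x9c -> r7=0x9c
body[5] mov  r6, r1 -> r6=0xce
body[6] mov  r0, #0x26 -> r0=0x26
body[7] mov  r0, #0x13 -> r0=0x13
epilogue: pop r7=0x37, sp=0x99
epilogue: pop r1=0x95, sp=0x9a
epilogue: pop r0=0xb2, sp=0x9b
prologue pushed ['r0', 'r1', 'r7'] at ['0x9a', '0x99', '0x98']

MEM = 0xb2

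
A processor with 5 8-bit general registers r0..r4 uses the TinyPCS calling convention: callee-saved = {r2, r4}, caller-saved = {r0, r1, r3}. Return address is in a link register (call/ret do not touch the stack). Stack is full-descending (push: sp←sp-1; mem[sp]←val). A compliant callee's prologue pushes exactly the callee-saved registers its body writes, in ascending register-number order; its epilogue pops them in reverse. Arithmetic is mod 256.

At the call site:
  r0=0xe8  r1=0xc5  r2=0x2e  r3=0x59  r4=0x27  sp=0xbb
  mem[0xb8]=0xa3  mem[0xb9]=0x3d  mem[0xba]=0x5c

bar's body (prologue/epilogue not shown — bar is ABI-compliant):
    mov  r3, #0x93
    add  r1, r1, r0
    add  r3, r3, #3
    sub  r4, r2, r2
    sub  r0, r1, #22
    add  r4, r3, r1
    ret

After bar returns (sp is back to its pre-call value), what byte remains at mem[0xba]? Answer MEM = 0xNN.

MEM = 0x27

prologue: push r4 → mem[0xba]=0x27, sp=0xba
body[0] mov  r3, #0x93 → r3=0x93
body[1] add  r1, r1, r0 → r1=0xad
body[2] add  r3, r3, #3 → r3=0x96
body[3] sub  r4, r2, r2 → r4=0x00
body[4] sub  r0, r1, #22 → r0=0x97
body[5] add  r4, r3, r1 → r4=0x43
epilogue: pop r4=0x27, sp=0xbb
prologue pushed ['r4'] at ['0xba']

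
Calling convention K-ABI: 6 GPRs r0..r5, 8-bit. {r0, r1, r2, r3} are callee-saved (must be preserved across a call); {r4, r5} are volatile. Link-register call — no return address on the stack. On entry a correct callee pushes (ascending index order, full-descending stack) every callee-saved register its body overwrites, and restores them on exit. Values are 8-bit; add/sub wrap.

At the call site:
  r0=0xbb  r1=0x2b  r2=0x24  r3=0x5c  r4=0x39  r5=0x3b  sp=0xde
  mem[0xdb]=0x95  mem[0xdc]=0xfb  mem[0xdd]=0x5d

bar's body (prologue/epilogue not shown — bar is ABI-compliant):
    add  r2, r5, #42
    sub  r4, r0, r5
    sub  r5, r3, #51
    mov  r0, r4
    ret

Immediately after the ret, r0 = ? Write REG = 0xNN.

REG = 0xbb

prologue: push r0 -> mem[0xdd]=0xbb, sp=0xdd
prologue: push r2 -> mem[0xdc]=0x24, sp=0xdc
body[0] add  r2, r5, #42 -> r2=0x65
body[1] sub  r4, r0, r5 -> r4=0x80
body[2] sub  r5, r3, #51 -> r5=0x29
body[3] mov  r0, r4 -> r0=0x80
epilogue: pop r2=0x24, sp=0xdd
epilogue: pop r0=0xbb, sp=0xde
r0 is callee-saved -> restored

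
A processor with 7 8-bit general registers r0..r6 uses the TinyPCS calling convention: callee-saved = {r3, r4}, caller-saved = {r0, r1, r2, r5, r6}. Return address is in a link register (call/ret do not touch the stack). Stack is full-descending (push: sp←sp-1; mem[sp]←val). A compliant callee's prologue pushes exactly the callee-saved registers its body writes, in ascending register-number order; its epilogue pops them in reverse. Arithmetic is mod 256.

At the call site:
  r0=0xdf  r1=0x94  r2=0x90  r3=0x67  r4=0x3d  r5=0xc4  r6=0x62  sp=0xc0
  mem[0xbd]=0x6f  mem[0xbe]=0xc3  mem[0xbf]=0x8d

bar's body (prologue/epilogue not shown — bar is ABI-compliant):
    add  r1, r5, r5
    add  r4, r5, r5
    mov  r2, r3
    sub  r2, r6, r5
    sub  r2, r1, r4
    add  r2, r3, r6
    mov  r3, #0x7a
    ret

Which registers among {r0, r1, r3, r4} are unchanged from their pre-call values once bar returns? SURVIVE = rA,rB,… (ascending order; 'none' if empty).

SURVIVE = r0,r3,r4

prologue: push r3 → mem[0xbf]=0x67, sp=0xbf
prologue: push r4 → mem[0xbe]=0x3d, sp=0xbe
body[0] add  r1, r5, r5 → r1=0x88
body[1] add  r4, r5, r5 → r4=0x88
body[2] mov  r2, r3 → r2=0x67
body[3] sub  r2, r6, r5 → r2=0x9e
body[4] sub  r2, r1, r4 → r2=0x00
body[5] add  r2, r3, r6 → r2=0xc9
body[6] mov  r3, #0x7a → r3=0x7a
epilogue: pop r4=0x3d, sp=0xbf
epilogue: pop r3=0x67, sp=0xc0
r0: caller-saved, written=False
r1: caller-saved, written=True
r3: callee-saved, written=True
r4: callee-saved, written=True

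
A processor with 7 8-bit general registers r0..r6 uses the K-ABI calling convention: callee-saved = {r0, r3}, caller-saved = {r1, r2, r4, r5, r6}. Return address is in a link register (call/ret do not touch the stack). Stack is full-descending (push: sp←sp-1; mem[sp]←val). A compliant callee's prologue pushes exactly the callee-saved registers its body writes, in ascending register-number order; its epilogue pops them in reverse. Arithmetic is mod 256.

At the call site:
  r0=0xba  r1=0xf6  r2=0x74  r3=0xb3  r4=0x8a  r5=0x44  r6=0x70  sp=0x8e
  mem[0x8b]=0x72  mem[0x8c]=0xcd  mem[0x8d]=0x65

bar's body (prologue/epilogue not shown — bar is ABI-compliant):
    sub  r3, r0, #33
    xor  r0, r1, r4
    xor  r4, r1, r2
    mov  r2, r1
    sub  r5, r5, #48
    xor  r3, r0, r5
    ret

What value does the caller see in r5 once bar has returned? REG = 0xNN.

prologue: push r0 -> mem[0x8d]=0xba, sp=0x8d
prologue: push r3 -> mem[0x8c]=0xb3, sp=0x8c
body[0] sub  r3, r0, #33 -> r3=0x99
body[1] xor  r0, r1, r4 -> r0=0x7c
body[2] xor  r4, r1, r2 -> r4=0x82
body[3] mov  r2, r1 -> r2=0xf6
body[4] sub  r5, r5, #48 -> r5=0x14
body[5] xor  r3, r0, r5 -> r3=0x68
epilogue: pop r3=0xb3, sp=0x8d
epilogue: pop r0=0xba, sp=0x8e
r5 is caller-saved -> body value

REG = 0x14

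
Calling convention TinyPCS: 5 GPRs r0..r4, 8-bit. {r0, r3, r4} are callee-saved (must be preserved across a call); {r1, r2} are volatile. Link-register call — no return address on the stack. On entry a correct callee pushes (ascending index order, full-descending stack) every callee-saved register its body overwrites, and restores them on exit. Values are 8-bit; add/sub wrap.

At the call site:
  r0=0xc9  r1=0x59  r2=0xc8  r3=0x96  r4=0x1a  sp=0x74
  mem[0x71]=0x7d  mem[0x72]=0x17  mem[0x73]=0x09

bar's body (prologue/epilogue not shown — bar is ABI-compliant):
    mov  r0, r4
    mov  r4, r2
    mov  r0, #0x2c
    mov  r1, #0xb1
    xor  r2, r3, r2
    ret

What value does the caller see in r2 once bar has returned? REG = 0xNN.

prologue: push r0 → mem[0x73]=0xc9, sp=0x73
prologue: push r4 → mem[0x72]=0x1a, sp=0x72
body[0] mov  r0, r4 → r0=0x1a
body[1] mov  r4, r2 → r4=0xc8
body[2] mov  r0, #0x2c → r0=0x2c
body[3] mov  r1, #0xb1 → r1=0xb1
body[4] xor  r2, r3, r2 → r2=0x5e
epilogue: pop r4=0x1a, sp=0x73
epilogue: pop r0=0xc9, sp=0x74
r2 is caller-saved → body value

REG = 0x5e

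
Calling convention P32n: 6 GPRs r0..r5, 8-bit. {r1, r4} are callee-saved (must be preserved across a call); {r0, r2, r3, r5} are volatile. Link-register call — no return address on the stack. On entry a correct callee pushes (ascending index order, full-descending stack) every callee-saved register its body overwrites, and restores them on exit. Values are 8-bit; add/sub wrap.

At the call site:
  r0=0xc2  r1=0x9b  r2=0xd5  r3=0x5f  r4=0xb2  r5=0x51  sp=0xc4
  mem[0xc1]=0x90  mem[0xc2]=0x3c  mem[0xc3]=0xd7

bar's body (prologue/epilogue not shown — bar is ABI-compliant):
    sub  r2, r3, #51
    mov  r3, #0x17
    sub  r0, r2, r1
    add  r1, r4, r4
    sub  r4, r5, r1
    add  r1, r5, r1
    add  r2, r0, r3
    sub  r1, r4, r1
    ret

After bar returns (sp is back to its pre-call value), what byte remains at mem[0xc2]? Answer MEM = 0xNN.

prologue: push r1 → mem[0xc3]=0x9b, sp=0xc3
prologue: push r4 → mem[0xc2]=0xb2, sp=0xc2
body[0] sub  r2, r3, #51 → r2=0x2c
body[1] mov  r3, #0x17 → r3=0x17
body[2] sub  r0, r2, r1 → r0=0x91
body[3] add  r1, r4, r4 → r1=0x64
body[4] sub  r4, r5, r1 → r4=0xed
body[5] add  r1, r5, r1 → r1=0xb5
body[6] add  r2, r0, r3 → r2=0xa8
body[7] sub  r1, r4, r1 → r1=0x38
epilogue: pop r4=0xb2, sp=0xc3
epilogue: pop r1=0x9b, sp=0xc4
prologue pushed ['r1', 'r4'] at ['0xc3', '0xc2']

MEM = 0xb2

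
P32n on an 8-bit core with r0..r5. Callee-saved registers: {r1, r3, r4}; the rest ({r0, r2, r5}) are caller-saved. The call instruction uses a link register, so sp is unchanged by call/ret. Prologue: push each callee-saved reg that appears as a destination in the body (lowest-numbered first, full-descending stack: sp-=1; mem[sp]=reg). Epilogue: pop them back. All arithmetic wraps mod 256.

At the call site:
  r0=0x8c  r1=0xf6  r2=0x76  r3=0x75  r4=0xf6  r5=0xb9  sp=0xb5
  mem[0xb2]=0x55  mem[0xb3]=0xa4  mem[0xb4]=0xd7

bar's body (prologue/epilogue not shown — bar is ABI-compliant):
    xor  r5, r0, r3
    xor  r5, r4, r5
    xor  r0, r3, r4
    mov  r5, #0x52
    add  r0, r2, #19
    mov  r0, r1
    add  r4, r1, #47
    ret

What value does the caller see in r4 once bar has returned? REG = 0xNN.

prologue: push r4 -> mem[0xb4]=0xf6, sp=0xb4
body[0] xor  r5, r0, r3 -> r5=0xf9
body[1] xor  r5, r4, r5 -> r5=0x0f
body[2] xor  r0, r3, r4 -> r0=0x83
body[3] mov  r5, #0x52 -> r5=0x52
body[4] add  r0, r2, #19 -> r0=0x89
body[5] mov  r0, r1 -> r0=0xf6
body[6] add  r4, r1, #47 -> r4=0x25
epilogue: pop r4=0xf6, sp=0xb5
r4 is callee-saved -> restored

REG = 0xf6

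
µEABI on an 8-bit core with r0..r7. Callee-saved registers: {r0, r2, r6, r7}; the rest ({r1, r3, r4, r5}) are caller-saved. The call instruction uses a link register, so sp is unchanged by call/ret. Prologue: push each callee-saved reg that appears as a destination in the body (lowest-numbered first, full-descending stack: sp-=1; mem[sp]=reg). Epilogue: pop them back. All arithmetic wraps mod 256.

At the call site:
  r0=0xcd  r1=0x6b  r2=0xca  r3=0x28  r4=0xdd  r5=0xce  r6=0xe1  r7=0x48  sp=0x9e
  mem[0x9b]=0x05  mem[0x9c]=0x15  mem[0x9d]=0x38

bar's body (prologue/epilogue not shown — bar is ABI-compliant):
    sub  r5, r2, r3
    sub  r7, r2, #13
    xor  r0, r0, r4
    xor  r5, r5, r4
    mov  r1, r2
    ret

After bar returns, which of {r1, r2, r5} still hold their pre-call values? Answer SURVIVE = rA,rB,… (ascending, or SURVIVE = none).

prologue: push r0 -> mem[0x9d]=0xcd, sp=0x9d
prologue: push r7 -> mem[0x9c]=0x48, sp=0x9c
body[0] sub  r5, r2, r3 -> r5=0xa2
body[1] sub  r7, r2, #13 -> r7=0xbd
body[2] xor  r0, r0, r4 -> r0=0x10
body[3] xor  r5, r5, r4 -> r5=0x7f
body[4] mov  r1, r2 -> r1=0xca
epilogue: pop r7=0x48, sp=0x9d
epilogue: pop r0=0xcd, sp=0x9e
r1: caller-saved, written=True
r2: callee-saved, written=False
r5: caller-saved, written=True

SURVIVE = r2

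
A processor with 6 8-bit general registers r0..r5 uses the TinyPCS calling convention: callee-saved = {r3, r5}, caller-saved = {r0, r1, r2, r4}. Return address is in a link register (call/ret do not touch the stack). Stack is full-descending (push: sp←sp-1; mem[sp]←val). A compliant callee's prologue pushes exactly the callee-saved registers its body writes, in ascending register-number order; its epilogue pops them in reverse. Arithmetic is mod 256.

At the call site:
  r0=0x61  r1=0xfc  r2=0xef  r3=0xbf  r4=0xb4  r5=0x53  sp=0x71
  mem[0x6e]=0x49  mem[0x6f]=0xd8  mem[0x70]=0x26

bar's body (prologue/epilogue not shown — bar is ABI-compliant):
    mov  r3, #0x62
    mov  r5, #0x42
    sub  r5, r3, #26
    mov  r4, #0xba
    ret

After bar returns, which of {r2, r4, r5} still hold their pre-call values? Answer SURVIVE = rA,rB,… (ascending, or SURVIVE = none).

SURVIVE = r2,r5

prologue: push r3 -> mem[0x70]=0xbf, sp=0x70
prologue: push r5 -> mem[0x6f]=0x53, sp=0x6f
body[0] mov  r3, #0x62 -> r3=0x62
body[1] mov  r5, #0x42 -> r5=0x42
body[2] sub  r5, r3, #26 -> r5=0x48
body[3] mov  r4, #0xba -> r4=0xba
epilogue: pop r5=0x53, sp=0x70
epilogue: pop r3=0xbf, sp=0x71
r2: caller-saved, written=False
r4: caller-saved, written=True
r5: callee-saved, written=True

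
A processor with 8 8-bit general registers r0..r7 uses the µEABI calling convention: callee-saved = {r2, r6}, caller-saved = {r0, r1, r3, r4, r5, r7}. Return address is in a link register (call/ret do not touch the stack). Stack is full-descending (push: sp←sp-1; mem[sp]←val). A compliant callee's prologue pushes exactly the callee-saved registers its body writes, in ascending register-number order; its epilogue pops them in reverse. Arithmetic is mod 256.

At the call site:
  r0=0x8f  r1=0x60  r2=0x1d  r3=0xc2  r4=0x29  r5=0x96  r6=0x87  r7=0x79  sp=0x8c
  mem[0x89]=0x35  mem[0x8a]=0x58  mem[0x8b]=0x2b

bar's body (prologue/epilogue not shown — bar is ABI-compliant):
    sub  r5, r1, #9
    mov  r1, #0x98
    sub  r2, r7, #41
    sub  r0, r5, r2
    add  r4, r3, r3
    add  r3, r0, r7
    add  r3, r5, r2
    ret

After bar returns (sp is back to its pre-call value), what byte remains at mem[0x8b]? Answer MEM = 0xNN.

prologue: push r2 -> mem[0x8b]=0x1d, sp=0x8b
body[0] sub  r5, r1, #9 -> r5=0x57
body[1] mov  r1, #0x98 -> r1=0x98
body[2] sub  r2, r7, #41 -> r2=0x50
body[3] sub  r0, r5, r2 -> r0=0x07
body[4] add  r4, r3, r3 -> r4=0x84
body[5] add  r3, r0, r7 -> r3=0x80
body[6] add  r3, r5, r2 -> r3=0xa7
epilogue: pop r2=0x1d, sp=0x8c
prologue pushed ['r2'] at ['0x8b']

MEM = 0x1d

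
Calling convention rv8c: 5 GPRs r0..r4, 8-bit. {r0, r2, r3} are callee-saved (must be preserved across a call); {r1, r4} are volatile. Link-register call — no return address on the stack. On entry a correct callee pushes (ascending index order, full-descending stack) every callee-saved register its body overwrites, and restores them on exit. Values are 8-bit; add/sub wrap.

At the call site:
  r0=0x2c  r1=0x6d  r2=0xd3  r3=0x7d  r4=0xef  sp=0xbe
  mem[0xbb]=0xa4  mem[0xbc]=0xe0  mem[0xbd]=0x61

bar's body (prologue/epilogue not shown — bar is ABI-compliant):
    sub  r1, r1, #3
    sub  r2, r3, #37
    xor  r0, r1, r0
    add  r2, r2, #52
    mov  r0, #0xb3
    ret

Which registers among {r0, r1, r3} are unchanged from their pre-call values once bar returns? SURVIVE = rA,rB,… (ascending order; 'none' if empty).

prologue: push r0 → mem[0xbd]=0x2c, sp=0xbd
prologue: push r2 → mem[0xbc]=0xd3, sp=0xbc
body[0] sub  r1, r1, #3 → r1=0x6a
body[1] sub  r2, r3, #37 → r2=0x58
body[2] xor  r0, r1, r0 → r0=0x46
body[3] add  r2, r2, #52 → r2=0x8c
body[4] mov  r0, #0xb3 → r0=0xb3
epilogue: pop r2=0xd3, sp=0xbd
epilogue: pop r0=0x2c, sp=0xbe
r0: callee-saved, written=True
r1: caller-saved, written=True
r3: callee-saved, written=False

SURVIVE = r0,r3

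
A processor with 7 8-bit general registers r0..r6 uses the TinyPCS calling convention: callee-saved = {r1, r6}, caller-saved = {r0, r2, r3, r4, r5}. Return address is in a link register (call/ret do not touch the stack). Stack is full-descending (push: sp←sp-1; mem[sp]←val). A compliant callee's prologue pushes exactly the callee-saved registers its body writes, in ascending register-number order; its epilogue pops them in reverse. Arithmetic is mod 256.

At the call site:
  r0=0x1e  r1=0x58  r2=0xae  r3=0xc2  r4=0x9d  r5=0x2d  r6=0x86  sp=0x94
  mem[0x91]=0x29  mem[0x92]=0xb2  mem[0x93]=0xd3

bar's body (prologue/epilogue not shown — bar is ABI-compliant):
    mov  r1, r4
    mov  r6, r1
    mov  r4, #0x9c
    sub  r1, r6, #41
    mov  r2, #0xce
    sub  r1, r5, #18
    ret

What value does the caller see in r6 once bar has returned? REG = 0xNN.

REG = 0x86

prologue: push r1 → mem[0x93]=0x58, sp=0x93
prologue: push r6 → mem[0x92]=0x86, sp=0x92
body[0] mov  r1, r4 → r1=0x9d
body[1] mov  r6, r1 → r6=0x9d
body[2] mov  r4, #0x9c → r4=0x9c
body[3] sub  r1, r6, #41 → r1=0x74
body[4] mov  r2, #0xce → r2=0xce
body[5] sub  r1, r5, #18 → r1=0x1b
epilogue: pop r6=0x86, sp=0x93
epilogue: pop r1=0x58, sp=0x94
r6 is callee-saved → restored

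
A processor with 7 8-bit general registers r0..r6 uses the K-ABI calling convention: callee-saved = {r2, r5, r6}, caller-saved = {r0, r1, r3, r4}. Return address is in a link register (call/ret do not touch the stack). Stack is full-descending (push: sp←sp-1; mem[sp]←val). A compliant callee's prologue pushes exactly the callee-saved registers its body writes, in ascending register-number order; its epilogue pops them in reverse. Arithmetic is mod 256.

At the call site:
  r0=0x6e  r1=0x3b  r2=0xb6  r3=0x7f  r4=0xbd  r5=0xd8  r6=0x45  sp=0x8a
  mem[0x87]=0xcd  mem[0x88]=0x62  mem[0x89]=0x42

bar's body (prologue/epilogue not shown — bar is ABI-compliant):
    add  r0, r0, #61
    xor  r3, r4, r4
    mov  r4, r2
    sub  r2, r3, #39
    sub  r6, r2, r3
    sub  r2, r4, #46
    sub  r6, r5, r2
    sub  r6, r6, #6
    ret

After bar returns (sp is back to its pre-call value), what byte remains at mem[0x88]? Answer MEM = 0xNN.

MEM = 0x45

prologue: push r2 → mem[0x89]=0xb6, sp=0x89
prologue: push r6 → mem[0x88]=0x45, sp=0x88
body[0] add  r0, r0, #61 → r0=0xab
body[1] xor  r3, r4, r4 → r3=0x00
body[2] mov  r4, r2 → r4=0xb6
body[3] sub  r2, r3, #39 → r2=0xd9
body[4] sub  r6, r2, r3 → r6=0xd9
body[5] sub  r2, r4, #46 → r2=0x88
body[6] sub  r6, r5, r2 → r6=0x50
body[7] sub  r6, r6, #6 → r6=0x4a
epilogue: pop r6=0x45, sp=0x89
epilogue: pop r2=0xb6, sp=0x8a
prologue pushed ['r2', 'r6'] at ['0x89', '0x88']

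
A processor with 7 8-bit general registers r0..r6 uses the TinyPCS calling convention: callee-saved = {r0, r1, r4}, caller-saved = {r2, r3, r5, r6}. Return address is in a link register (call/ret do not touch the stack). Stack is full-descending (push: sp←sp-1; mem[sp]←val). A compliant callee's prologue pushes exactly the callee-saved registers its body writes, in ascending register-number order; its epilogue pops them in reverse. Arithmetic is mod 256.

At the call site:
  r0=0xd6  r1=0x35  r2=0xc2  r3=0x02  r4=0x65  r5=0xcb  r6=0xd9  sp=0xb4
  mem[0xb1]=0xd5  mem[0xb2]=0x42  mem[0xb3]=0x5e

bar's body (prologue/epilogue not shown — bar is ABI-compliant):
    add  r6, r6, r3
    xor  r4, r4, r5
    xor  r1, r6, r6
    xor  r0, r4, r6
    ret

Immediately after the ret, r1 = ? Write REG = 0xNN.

REG = 0x35

prologue: push r0 → mem[0xb3]=0xd6, sp=0xb3
prologue: push r1 → mem[0xb2]=0x35, sp=0xb2
prologue: push r4 → mem[0xb1]=0x65, sp=0xb1
body[0] add  r6, r6, r3 → r6=0xdb
body[1] xor  r4, r4, r5 → r4=0xae
body[2] xor  r1, r6, r6 → r1=0x00
body[3] xor  r0, r4, r6 → r0=0x75
epilogue: pop r4=0x65, sp=0xb2
epilogue: pop r1=0x35, sp=0xb3
epilogue: pop r0=0xd6, sp=0xb4
r1 is callee-saved → restored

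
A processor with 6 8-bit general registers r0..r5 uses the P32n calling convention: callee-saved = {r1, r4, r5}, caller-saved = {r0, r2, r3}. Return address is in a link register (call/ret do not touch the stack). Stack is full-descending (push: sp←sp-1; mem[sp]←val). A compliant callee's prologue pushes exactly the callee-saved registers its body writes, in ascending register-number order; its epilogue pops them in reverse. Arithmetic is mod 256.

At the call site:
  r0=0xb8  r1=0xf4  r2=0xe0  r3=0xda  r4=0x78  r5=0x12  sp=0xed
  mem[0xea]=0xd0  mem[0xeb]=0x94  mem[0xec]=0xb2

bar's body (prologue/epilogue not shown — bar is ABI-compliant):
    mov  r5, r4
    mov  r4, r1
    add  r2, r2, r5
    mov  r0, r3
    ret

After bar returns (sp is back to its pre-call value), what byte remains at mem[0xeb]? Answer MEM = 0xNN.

prologue: push r4 → mem[0xec]=0x78, sp=0xec
prologue: push r5 → mem[0xeb]=0x12, sp=0xeb
body[0] mov  r5, r4 → r5=0x78
body[1] mov  r4, r1 → r4=0xf4
body[2] add  r2, r2, r5 → r2=0x58
body[3] mov  r0, r3 → r0=0xda
epilogue: pop r5=0x12, sp=0xec
epilogue: pop r4=0x78, sp=0xed
prologue pushed ['r4', 'r5'] at ['0xec', '0xeb']

MEM = 0x12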